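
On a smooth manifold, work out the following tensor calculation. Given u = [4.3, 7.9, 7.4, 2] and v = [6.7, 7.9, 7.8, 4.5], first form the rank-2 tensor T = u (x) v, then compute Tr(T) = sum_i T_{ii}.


The outer product gives T_{ij} = u_i v_j.
The trace (contraction) is Tr(T) = sum_i T_{ii} = sum_i u_i v_i.
Diagonal entries:
T_{11} = u_1 * v_1 = 4.3 * 6.7 = 28.81
T_{22} = u_2 * v_2 = 7.9 * 7.9 = 62.41
T_{33} = u_3 * v_3 = 7.4 * 7.8 = 57.72
T_{44} = u_4 * v_4 = 2 * 4.5 = 9
Tr(T) = 28.81 + 62.41 + 57.72 + 9 = 157.94

157.94


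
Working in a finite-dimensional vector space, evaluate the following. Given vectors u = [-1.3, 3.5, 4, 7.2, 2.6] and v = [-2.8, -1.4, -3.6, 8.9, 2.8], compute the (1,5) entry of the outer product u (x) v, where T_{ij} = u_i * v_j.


The outer product entry T_{ij} = u_i * v_j.
We need i=1, j=5.
u_1 = -1.3, v_5 = 2.8
T_{1,5} = -1.3 * 2.8 = -3.64

-3.64


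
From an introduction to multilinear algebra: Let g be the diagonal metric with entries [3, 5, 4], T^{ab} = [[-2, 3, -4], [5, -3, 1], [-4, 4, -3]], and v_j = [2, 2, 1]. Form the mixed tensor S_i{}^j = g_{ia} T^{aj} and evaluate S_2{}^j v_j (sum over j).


Step 1: lower the first index. For a diagonal metric, g_{ia} T^{aj} = g_{ii} T^{ij} (no sum on i).
g_{22} = 5
S_2{}^1 = 5 * T^{21} = 5 * 5 = 25
S_2{}^2 = 5 * T^{22} = 5 * -3 = -15
S_2{}^3 = 5 * T^{23} = 5 * 1 = 5
Step 2: contract S_2{}^j with v_j.
S_2{}^1 * v_1 = 25 * 2 = 50
S_2{}^2 * v_2 = -15 * 2 = -30
S_2{}^3 * v_3 = 5 * 1 = 5
Result = 50 + -30 + 5 = 25

25


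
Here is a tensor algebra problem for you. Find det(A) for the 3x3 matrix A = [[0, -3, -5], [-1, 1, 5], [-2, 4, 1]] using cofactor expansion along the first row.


Expanding along the first row, det(A) = a11*M_11 - a12*M_12 + a13*M_13, where M_1j is the (1,j) minor.
Minor M_11 = 1*1 - 5*4 = -19
Minor M_12 = -1*1 - 5*-2 = 9
Minor M_13 = -1*4 - 1*-2 = -2
det = 0*(-19) - -3*(9) + -5*(-2)
    = 0 - -27 + 10
    = 37

37


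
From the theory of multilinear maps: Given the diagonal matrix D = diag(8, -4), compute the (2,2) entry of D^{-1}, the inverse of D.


For a diagonal matrix, the inverse has entries (D^{-1})_{ii} = 1/d_{ii}.
The diagonal entries are: d_{11} = 8, d_{22} = -4
We need (D^{-1})_{22} = 1/d_{22} = 1/-4 = -1/4

-1/4


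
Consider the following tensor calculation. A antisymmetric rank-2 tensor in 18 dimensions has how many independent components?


A antisymmetric rank-2 tensor in d dimensions has d(d-1)/2 independent components.
d = 18
d(d-1)/2 = 18 * 17 / 2 = 306 / 2 = 153

153


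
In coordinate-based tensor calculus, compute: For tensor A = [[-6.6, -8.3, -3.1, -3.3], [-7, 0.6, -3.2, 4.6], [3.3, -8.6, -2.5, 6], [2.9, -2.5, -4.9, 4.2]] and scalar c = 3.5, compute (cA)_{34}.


Scalar multiplication: (cA)_{ij} = c * A_{ij}.
c = 3.5
A_{34} = 6
(cA)_{34} = 3.5 * 6 = 21

21


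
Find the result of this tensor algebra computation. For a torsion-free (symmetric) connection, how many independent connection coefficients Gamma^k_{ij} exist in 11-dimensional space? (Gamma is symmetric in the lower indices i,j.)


Christoffel symbols Gamma^k_{ij} are symmetric in i,j, so there are d * d(d+1)/2 independent symbols.
d = 11
d(d+1)/2 = 11 * 12 / 2 = 66
Total = 11 * 66 = 726

726


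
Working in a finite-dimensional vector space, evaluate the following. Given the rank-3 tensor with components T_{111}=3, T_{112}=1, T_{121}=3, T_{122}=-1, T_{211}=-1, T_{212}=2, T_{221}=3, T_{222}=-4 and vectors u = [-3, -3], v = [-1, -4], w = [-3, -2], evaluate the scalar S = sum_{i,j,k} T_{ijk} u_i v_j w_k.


S = sum over i,j,k of T_{ijk} u_i v_j w_k. Expanding all 8 terms:
T_{111}*u_1*v_1*w_1 = 3*-3*-1*-3 = -27  (running total: -27)
T_{112}*u_1*v_1*w_2 = 1*-3*-1*-2 = -6  (running total: -33)
T_{121}*u_1*v_2*w_1 = 3*-3*-4*-3 = -108  (running total: -141)
T_{122}*u_1*v_2*w_2 = -1*-3*-4*-2 = 24  (running total: -117)
T_{211}*u_2*v_1*w_1 = -1*-3*-1*-3 = 9  (running total: -108)
T_{212}*u_2*v_1*w_2 = 2*-3*-1*-2 = -12  (running total: -120)
T_{221}*u_2*v_2*w_1 = 3*-3*-4*-3 = -108  (running total: -228)
T_{222}*u_2*v_2*w_2 = -4*-3*-4*-2 = 96  (running total: -132)
S = -132

-132


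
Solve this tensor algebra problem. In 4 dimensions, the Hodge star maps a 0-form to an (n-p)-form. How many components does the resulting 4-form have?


The Hodge dual of a p-form on an n-dimensional manifold is an (n-p)-form.
n = 4, p = 0, so dual degree = 4 - 0 = 4
The number of components is C(n, n-p) = C(4, 4) = 1

1


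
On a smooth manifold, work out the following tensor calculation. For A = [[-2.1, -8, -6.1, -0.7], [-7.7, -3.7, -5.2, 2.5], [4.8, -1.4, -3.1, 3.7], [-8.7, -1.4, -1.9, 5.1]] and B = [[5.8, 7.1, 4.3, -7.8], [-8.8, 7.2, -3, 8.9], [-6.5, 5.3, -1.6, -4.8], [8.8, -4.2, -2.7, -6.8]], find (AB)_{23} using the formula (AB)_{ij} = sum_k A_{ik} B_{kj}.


(AB)_{ij} = sum_k A_{ik} B_{kj}.
For i=2, j=3:
A_{21} * B_{13} = -7.7 * 4.3 = -33.11
A_{22} * B_{23} = -3.7 * -3 = 11.1
A_{23} * B_{33} = -5.2 * -1.6 = 8.32
A_{24} * B_{43} = 2.5 * -2.7 = -6.75
Sum = -33.11 + 11.1 + 8.32 + -6.75 = -20.44

-20.44


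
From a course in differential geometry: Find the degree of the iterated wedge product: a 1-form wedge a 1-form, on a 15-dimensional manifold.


The degree of a wedge product is the sum of the degrees of the individual forms.
Degrees: 1, 1
Total degree = 1 + 1 = 2

2


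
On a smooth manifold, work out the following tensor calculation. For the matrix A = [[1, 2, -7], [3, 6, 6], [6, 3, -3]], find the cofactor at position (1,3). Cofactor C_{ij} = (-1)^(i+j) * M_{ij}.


To find cofactor C_{13}, delete row 1 and column 3.
The resulting 2x2 submatrix is: [[3, 6], [6, 3]]
Minor M_{13} = 3*3 - 6*6
  = 9 - 36 = -27
Sign = (-1)^(1+3) = (-1)^4 = 1
Cofactor C_{13} = 1 * -27 = -27

-27


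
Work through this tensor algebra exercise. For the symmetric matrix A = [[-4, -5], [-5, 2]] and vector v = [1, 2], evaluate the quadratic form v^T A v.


First compute Av:
(Av)_1 = -4*1 + -5*2 = -14
(Av)_2 = -5*1 + 2*2 = -1
Av = [-14, -1]
Then v^T (Av) = 1*-14 + 2*-1
= -14 + -2 = -16

-16


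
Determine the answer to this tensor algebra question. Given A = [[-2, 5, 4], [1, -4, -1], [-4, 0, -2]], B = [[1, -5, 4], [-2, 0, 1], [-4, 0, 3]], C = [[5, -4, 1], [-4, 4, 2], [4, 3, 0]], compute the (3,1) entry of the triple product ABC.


(ABC)_{31} = sum_m (AB)_{3m} C_{m1}. First compute row 3 of AB.
(AB)_{31} = -4*1 + 0*-2 + -2*-4 = 4
(AB)_{32} = -4*-5 + 0*0 + -2*0 = 20
(AB)_{33} = -4*4 + 0*1 + -2*3 = -22
Now contract with column 1 of C:
(AB)_{31} * C_{11} = 4 * 5 = 20
(AB)_{32} * C_{21} = 20 * -4 = -80
(AB)_{33} * C_{31} = -22 * 4 = -88
(ABC)_{31} = 20 + -80 + -88 = -148

-148


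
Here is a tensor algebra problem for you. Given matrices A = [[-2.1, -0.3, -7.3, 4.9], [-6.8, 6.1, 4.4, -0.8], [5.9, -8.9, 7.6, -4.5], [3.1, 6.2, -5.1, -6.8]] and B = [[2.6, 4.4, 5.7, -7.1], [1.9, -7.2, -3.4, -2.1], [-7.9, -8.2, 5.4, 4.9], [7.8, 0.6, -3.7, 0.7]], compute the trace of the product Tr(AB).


Tr(AB) = sum_i (AB)_{ii} where (AB)_{ii} = sum_k A_{ik} B_{ki}.
(AB)_{11} = -2.1*2.6 + -0.3*1.9 + -7.3*-7.9 + 4.9*7.8 = 89.86
(AB)_{22} = -6.8*4.4 + 6.1*-7.2 + 4.4*-8.2 + -0.8*0.6 = -110.4
(AB)_{33} = 5.9*5.7 + -8.9*-3.4 + 7.6*5.4 + -4.5*-3.7 = 121.58
(AB)_{44} = 3.1*-7.1 + 6.2*-2.1 + -5.1*4.9 + -6.8*0.7 = -64.78
Tr(AB) = 89.86 + -110.4 + 121.58 + -64.78 = 36.26

36.26


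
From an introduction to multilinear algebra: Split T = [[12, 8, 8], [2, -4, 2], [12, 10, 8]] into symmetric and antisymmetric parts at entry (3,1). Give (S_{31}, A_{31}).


T_{31} = 12
T_{13} = 8
S_{31} = (12 + 8)/2 = 20/2 = 10
A_{31} = (12 - 8)/2 = 4/2 = 2
Check: S + A = 10 + 2 = 12 = T_{31}.

(10, 2)


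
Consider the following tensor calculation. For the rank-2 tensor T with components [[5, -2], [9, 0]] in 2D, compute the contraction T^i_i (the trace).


The contraction (trace) of a rank-2 tensor is the sum of its diagonal elements.
Diagonal entries: A[1,1] = 5, A[2,2] = 0
Tr(A) = 5 + 0 = 5

5


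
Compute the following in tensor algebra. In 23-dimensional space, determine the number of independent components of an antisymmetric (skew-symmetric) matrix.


An antisymmetric rank-2 tensor satisfies A_{ij} = -A_{ji}, so diagonal entries are zero.
The independent components are the upper-triangular entries: C(n, 2) = n(n-1)/2.
n = 23
C(23, 2) = 23 * 22 / 2 = 506 / 2 = 253

253


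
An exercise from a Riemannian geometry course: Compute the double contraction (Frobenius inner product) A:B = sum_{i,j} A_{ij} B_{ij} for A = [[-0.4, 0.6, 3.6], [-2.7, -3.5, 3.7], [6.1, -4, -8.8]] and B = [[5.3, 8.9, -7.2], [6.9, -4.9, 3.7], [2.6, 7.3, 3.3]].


A:B = sum over all i,j of A_{ij} * B_{ij}.
Row 1: -0.4*5.3=-2.12, 0.6*8.9=5.34, 3.6*-7.2=-25.92 => row sum = -22.7
Row 2: -2.7*6.9=-18.63, -3.5*-4.9=17.15, 3.7*3.7=13.69 => row sum = 12.21
Row 3: 6.1*2.6=15.86, -4*7.3=-29.2, -8.8*3.3=-29.04 => row sum = -42.38
Total = -22.7 + 12.21 + -42.38 = -52.87

-52.87


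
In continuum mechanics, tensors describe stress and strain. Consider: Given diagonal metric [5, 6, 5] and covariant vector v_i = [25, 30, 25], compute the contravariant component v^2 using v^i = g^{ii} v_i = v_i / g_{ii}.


To raise an index with a diagonal metric: v^i = v_i / g_{ii}.
For index 2: v_2 = 30, g_{22} = 6
v^2 = 30 / 6 = 5

5


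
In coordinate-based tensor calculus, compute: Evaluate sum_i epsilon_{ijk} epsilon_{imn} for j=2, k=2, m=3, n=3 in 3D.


Using the identity: epsilon_{ijk} epsilon_{imn} = delta_{jm} delta_{kn} - delta_{jn} delta_{km}.
delta_{23} = 0
delta_{23} = 0
delta_{23} = 0
delta_{23} = 0
Result = 0 * 0 - 0 * 0 = 0 - 0 = 0

0


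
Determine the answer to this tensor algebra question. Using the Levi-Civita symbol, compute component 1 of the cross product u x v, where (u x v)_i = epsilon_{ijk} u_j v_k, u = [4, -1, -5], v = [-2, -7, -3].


(u x v)_1 = sum_{j,k} epsilon_{1jk} u_j v_k. Only permutations of (1,2,3) contribute; the two non-zero terms are:
eps_{123} u_2 v_3 = 1 * -1 * -3 = 3
eps_{132} u_3 v_2 = -1 * -5 * -7 = -35
(u x v)_1 = -32

-32


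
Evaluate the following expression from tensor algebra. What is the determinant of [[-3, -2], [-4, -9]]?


For a 2x2 matrix [[a, b], [c, d]], det = a*d - b*c.
a = -3, b = -2, c = -4, d = -9
a*d = -3 * -9 = 27
b*c = -2 * -4 = 8
det = 27 - 8 = 19

19


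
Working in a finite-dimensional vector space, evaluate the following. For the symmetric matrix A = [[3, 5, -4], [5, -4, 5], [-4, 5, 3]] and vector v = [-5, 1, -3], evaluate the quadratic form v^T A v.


First compute Av:
(Av)_1 = 3*-5 + 5*1 + -4*-3 = 2
(Av)_2 = 5*-5 + -4*1 + 5*-3 = -44
(Av)_3 = -4*-5 + 5*1 + 3*-3 = 16
Av = [2, -44, 16]
Then v^T (Av) = -5*2 + 1*-44 + -3*16
= -10 + -44 + -48 = -102

-102


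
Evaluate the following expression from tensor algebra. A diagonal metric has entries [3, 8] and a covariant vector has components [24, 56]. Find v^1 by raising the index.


To raise an index with a diagonal metric: v^i = v_i / g_{ii}.
For index 1: v_1 = 24, g_{11} = 3
v^1 = 24 / 3 = 8

8


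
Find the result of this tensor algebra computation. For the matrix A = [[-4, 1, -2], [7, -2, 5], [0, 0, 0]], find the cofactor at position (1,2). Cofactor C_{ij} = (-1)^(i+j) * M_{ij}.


To find cofactor C_{12}, delete row 1 and column 2.
The resulting 2x2 submatrix is: [[7, 5], [0, 0]]
Minor M_{12} = 7*0 - 5*0
  = 0 - 0 = 0
Sign = (-1)^(1+2) = (-1)^3 = -1
Cofactor C_{12} = -1 * 0 = 0

0


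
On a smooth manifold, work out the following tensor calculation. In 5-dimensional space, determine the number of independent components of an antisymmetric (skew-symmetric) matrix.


An antisymmetric rank-2 tensor satisfies A_{ij} = -A_{ji}, so diagonal entries are zero.
The independent components are the upper-triangular entries: C(n, 2) = n(n-1)/2.
n = 5
C(5, 2) = 5 * 4 / 2 = 20 / 2 = 10

10


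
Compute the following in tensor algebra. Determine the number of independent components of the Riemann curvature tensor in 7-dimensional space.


The Riemann tensor in d dimensions has d^2(d^2 - 1)/12 independent components.
d = 7, so d^2 = 49
d^2 - 1 = 48
d^2(d^2 - 1) = 49 * 48 = 2352
Divide by 12: 2352 / 12 = 196

196


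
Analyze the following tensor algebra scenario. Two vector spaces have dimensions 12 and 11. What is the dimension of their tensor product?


The dimension of a tensor product is the product of dimensions.
dim(V) = 12, dim(W) = 11
dim(V (x) W) = 12 * 11 = 132

132


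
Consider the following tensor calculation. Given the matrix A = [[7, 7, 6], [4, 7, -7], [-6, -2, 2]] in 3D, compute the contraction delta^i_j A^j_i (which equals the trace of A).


The contraction (trace) of a rank-2 tensor is the sum of its diagonal elements.
Diagonal entries: A[1,1] = 7, A[2,2] = 7, A[3,3] = 2
Tr(A) = 7 + 7 + 2 = 16

16


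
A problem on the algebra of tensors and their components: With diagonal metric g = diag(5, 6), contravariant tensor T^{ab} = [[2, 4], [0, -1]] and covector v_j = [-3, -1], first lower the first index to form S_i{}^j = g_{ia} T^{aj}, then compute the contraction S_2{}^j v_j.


Step 1: lower the first index. For a diagonal metric, g_{ia} T^{aj} = g_{ii} T^{ij} (no sum on i).
g_{22} = 6
S_2{}^1 = 6 * T^{21} = 6 * 0 = 0
S_2{}^2 = 6 * T^{22} = 6 * -1 = -6
Step 2: contract S_2{}^j with v_j.
S_2{}^1 * v_1 = 0 * -3 = 0
S_2{}^2 * v_2 = -6 * -1 = 6
Result = 0 + 6 = 6

6


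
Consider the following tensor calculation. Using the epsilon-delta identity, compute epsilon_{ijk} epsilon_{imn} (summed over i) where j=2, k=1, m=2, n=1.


Using the identity: epsilon_{ijk} epsilon_{imn} = delta_{jm} delta_{kn} - delta_{jn} delta_{km}.
delta_{22} = 1
delta_{11} = 1
delta_{21} = 0
delta_{12} = 0
Result = 1 * 1 - 0 * 0 = 1 - 0 = 1

1


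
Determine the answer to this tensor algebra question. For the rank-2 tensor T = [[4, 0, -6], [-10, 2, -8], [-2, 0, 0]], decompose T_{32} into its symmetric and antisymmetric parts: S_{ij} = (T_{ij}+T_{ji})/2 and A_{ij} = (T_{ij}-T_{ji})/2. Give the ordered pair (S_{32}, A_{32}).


T_{32} = 0
T_{23} = -8
S_{32} = (0 + -8)/2 = -8/2 = -4
A_{32} = (0 - -8)/2 = 8/2 = 4
Check: S + A = -4 + 4 = 0 = T_{32}.

(-4, 4)


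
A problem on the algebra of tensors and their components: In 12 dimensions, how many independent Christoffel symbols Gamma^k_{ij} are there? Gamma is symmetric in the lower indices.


Christoffel symbols Gamma^k_{ij} are symmetric in i,j, so there are d * d(d+1)/2 independent symbols.
d = 12
d(d+1)/2 = 12 * 13 / 2 = 78
Total = 12 * 78 = 936

936


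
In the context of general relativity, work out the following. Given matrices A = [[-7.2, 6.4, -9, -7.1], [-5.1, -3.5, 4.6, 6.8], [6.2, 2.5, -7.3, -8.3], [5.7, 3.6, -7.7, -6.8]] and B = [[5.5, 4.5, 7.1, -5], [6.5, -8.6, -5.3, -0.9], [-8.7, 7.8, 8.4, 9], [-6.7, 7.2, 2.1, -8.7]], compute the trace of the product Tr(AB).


Tr(AB) = sum_i (AB)_{ii} where (AB)_{ii} = sum_k A_{ik} B_{ki}.
(AB)_{11} = -7.2*5.5 + 6.4*6.5 + -9*-8.7 + -7.1*-6.7 = 127.87
(AB)_{22} = -5.1*4.5 + -3.5*-8.6 + 4.6*7.8 + 6.8*7.2 = 91.99
(AB)_{33} = 6.2*7.1 + 2.5*-5.3 + -7.3*8.4 + -8.3*2.1 = -47.98
(AB)_{44} = 5.7*-5 + 3.6*-0.9 + -7.7*9 + -6.8*-8.7 = -41.88
Tr(AB) = 127.87 + 91.99 + -47.98 + -41.88 = 130

130


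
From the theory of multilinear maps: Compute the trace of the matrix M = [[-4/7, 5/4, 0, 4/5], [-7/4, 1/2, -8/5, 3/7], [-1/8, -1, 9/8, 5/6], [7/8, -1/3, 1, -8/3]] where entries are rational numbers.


The trace is the sum of diagonal entries.
Diagonal: M[1,1] = -4/7, M[2,2] = 1/2, M[3,3] = 9/8, M[4,4] = -8/3
Tr(M) = -4/7 + 1/2 + 9/8 + -8/3
Computing step by step:
After adding M[1,1]: -4/7
After adding M[2,2]: -1/14
After adding M[3,3]: 59/56
After adding M[4,4]: -271/168
Tr(M) = -271/168

-271/168


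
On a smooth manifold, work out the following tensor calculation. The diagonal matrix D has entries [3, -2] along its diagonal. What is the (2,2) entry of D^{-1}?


For a diagonal matrix, the inverse has entries (D^{-1})_{ii} = 1/d_{ii}.
The diagonal entries are: d_{11} = 3, d_{22} = -2
We need (D^{-1})_{22} = 1/d_{22} = 1/-2 = -1/2

-1/2


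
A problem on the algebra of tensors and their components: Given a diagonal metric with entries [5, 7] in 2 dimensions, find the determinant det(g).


For a diagonal metric, the determinant is the product of diagonal entries.
Diagonal entries: 5, 7
det(g) = 5 * 7 = 35

35


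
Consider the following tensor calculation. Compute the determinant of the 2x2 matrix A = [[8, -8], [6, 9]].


For a 2x2 matrix [[a, b], [c, d]], det = a*d - b*c.
a = 8, b = -8, c = 6, d = 9
a*d = 8 * 9 = 72
b*c = -8 * 6 = -48
det = 72 - -48 = 120

120


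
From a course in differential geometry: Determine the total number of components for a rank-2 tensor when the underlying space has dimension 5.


The number of components of a rank-r tensor in d dimensions is d^r.
Here d = 5 and r = 2.
5^2 = 25

25


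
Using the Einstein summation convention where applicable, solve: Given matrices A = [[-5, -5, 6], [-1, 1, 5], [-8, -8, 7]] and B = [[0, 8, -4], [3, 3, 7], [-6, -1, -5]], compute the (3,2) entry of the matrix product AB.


(AB)_{ij} = sum_k A_{ik} B_{kj}.
For i=3, j=2:
A_{31} * B_{12} = -8 * 8 = -64
A_{32} * B_{22} = -8 * 3 = -24
A_{33} * B_{32} = 7 * -1 = -7
Sum = -64 + -24 + -7 = -95

-95


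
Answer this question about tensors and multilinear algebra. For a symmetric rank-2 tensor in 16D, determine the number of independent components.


A symmetric rank-2 tensor in d dimensions has d(d+1)/2 independent components.
d = 16
d(d+1)/2 = 16 * 17 / 2 = 272 / 2 = 136

136


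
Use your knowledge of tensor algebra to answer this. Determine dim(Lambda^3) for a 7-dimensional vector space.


The dimension of the space of p-forms on an n-dimensional space is C(n, p).
n = 7, p = 3
C(7, 3) = 7! / (3! * 4!) = 35

35


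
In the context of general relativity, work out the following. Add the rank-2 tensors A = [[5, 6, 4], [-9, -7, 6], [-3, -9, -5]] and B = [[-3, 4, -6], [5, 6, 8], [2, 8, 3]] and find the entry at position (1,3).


Tensor addition is component-wise: (A + B)_{ij} = A_{ij} + B_{ij}.
A_{13} = 4
B_{13} = -6
(A + B)_{13} = 4 + -6 = -2

-2


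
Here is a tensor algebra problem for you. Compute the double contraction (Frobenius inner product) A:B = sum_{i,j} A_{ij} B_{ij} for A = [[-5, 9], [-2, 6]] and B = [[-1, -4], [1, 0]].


A:B = sum over all i,j of A_{ij} * B_{ij}.
Row 1: -5*-1=5, 9*-4=-36 => row sum = -31
Row 2: -2*1=-2, 6*0=0 => row sum = -2
Total = -31 + -2 = -33

-33


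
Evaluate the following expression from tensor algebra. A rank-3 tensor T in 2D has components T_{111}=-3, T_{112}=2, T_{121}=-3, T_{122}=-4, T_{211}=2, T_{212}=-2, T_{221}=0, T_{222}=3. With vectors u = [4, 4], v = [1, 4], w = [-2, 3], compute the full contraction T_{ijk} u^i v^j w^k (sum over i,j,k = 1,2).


S = sum over i,j,k of T_{ijk} u_i v_j w_k. Expanding all 8 terms:
T_{111}*u_1*v_1*w_1 = -3*4*1*-2 = 24  (running total: 24)
T_{112}*u_1*v_1*w_2 = 2*4*1*3 = 24  (running total: 48)
T_{121}*u_1*v_2*w_1 = -3*4*4*-2 = 96  (running total: 144)
T_{122}*u_1*v_2*w_2 = -4*4*4*3 = -192  (running total: -48)
T_{211}*u_2*v_1*w_1 = 2*4*1*-2 = -16  (running total: -64)
T_{212}*u_2*v_1*w_2 = -2*4*1*3 = -24  (running total: -88)
T_{221}*u_2*v_2*w_1 = 0*4*4*-2 = 0  (running total: -88)
T_{222}*u_2*v_2*w_2 = 3*4*4*3 = 144  (running total: 56)
S = 56

56


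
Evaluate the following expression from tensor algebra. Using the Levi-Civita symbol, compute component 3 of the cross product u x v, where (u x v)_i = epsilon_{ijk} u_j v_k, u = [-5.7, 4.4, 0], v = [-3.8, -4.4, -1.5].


(u x v)_3 = sum_{j,k} epsilon_{3jk} u_j v_k. Only permutations of (1,2,3) contribute; the two non-zero terms are:
eps_{312} u_1 v_2 = 1 * -5.7 * -4.4 = 25.08
eps_{321} u_2 v_1 = -1 * 4.4 * -3.8 = 16.72
(u x v)_3 = 41.8

41.8


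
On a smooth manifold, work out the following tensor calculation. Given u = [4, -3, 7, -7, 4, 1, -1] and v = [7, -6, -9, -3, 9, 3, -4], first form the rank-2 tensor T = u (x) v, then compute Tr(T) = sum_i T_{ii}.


The outer product gives T_{ij} = u_i v_j.
The trace (contraction) is Tr(T) = sum_i T_{ii} = sum_i u_i v_i.
Diagonal entries:
T_{11} = u_1 * v_1 = 4 * 7 = 28
T_{22} = u_2 * v_2 = -3 * -6 = 18
T_{33} = u_3 * v_3 = 7 * -9 = -63
T_{44} = u_4 * v_4 = -7 * -3 = 21
T_{55} = u_5 * v_5 = 4 * 9 = 36
T_{66} = u_6 * v_6 = 1 * 3 = 3
T_{77} = u_7 * v_7 = -1 * -4 = 4
Tr(T) = 28 + 18 + -63 + 21 + 36 + 3 + 4 = 47

47


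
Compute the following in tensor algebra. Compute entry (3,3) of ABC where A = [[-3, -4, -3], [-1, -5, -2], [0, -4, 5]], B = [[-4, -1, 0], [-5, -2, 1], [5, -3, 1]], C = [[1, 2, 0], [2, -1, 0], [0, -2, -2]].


(ABC)_{33} = sum_m (AB)_{3m} C_{m3}. First compute row 3 of AB.
(AB)_{31} = 0*-4 + -4*-5 + 5*5 = 45
(AB)_{32} = 0*-1 + -4*-2 + 5*-3 = -7
(AB)_{33} = 0*0 + -4*1 + 5*1 = 1
Now contract with column 3 of C:
(AB)_{31} * C_{13} = 45 * 0 = 0
(AB)_{32} * C_{23} = -7 * 0 = 0
(AB)_{33} * C_{33} = 1 * -2 = -2
(ABC)_{33} = 0 + 0 + -2 = -2

-2


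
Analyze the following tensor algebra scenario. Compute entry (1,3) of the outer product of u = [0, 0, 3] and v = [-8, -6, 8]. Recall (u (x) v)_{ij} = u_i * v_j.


The outer product entry T_{ij} = u_i * v_j.
We need i=1, j=3.
u_1 = 0, v_3 = 8
T_{1,3} = 0 * 8 = 0

0


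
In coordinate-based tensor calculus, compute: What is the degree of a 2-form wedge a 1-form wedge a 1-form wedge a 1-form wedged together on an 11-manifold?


The degree of a wedge product is the sum of the degrees of the individual forms.
Degrees: 2, 1, 1, 1
Total degree = 2 + 1 + 1 + 1 = 5

5


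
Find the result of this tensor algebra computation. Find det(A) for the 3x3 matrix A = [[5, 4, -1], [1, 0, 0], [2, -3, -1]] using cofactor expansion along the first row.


Expanding along the first row, det(A) = a11*M_11 - a12*M_12 + a13*M_13, where M_1j is the (1,j) minor.
Minor M_11 = 0*-1 - 0*-3 = 0
Minor M_12 = 1*-1 - 0*2 = -1
Minor M_13 = 1*-3 - 0*2 = -3
det = 5*(0) - 4*(-1) + -1*(-3)
    = 0 - -4 + 3
    = 7

7


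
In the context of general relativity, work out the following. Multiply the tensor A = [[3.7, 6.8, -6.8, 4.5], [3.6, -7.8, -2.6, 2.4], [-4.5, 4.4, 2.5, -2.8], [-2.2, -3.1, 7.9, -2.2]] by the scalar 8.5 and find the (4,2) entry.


Scalar multiplication: (cA)_{ij} = c * A_{ij}.
c = 8.5
A_{42} = -3.1
(cA)_{42} = 8.5 * -3.1 = -26.35

-26.35


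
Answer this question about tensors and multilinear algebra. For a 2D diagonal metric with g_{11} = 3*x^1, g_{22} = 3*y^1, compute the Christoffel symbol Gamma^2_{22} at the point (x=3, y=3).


For a diagonal metric, Gamma^k_{ij} = (1/2) g^{kk} (dg_{ik}/dx_j + dg_{jk}/dx_i - dg_{ij}/dx_k).
The metric is diagonal, so g_{ab} = 0 for a != b.
At the given point: g_{11} = 9, g_{22} = 9
g^{22} = 1/9
dg_{22}/dx_2 = dg_{22}/dx_2 = 3
dg_{22}/dx_2 = dg_{22}/dx_2 = 3
dg_{22}/dx_2 = dg_{22}/dx_2 = 3
Numerator = 3 + 3 - 3 = 3
Gamma^2_{22} = 3 / (2 * 9) = 1/6

1/6


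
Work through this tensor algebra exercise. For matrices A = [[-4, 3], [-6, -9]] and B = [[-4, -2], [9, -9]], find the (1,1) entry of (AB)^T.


(AB)^T_{ij} = (AB)_{ji} = sum_k A_{jk} B_{ki}.
For i=1, j=1 we need (AB)_{11}:
A_{11} * B_{11} = -4 * -4 = 16
A_{12} * B_{21} = 3 * 9 = 27
Sum = 16 + 27 = 43

43


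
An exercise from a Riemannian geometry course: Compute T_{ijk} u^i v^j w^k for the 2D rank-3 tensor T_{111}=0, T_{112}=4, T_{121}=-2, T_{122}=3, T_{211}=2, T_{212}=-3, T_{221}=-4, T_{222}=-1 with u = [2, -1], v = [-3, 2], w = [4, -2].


S = sum over i,j,k of T_{ijk} u_i v_j w_k. Expanding all 8 terms:
T_{111}*u_1*v_1*w_1 = 0*2*-3*4 = 0  (running total: 0)
T_{112}*u_1*v_1*w_2 = 4*2*-3*-2 = 48  (running total: 48)
T_{121}*u_1*v_2*w_1 = -2*2*2*4 = -32  (running total: 16)
T_{122}*u_1*v_2*w_2 = 3*2*2*-2 = -24  (running total: -8)
T_{211}*u_2*v_1*w_1 = 2*-1*-3*4 = 24  (running total: 16)
T_{212}*u_2*v_1*w_2 = -3*-1*-3*-2 = 18  (running total: 34)
T_{221}*u_2*v_2*w_1 = -4*-1*2*4 = 32  (running total: 66)
T_{222}*u_2*v_2*w_2 = -1*-1*2*-2 = -4  (running total: 62)
S = 62

62


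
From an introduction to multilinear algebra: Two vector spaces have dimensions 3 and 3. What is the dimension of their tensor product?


The dimension of a tensor product is the product of dimensions.
dim(V) = 3, dim(W) = 3
dim(V (x) W) = 3 * 3 = 9

9


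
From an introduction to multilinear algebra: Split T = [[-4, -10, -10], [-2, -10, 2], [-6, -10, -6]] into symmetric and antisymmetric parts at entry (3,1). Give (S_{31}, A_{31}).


T_{31} = -6
T_{13} = -10
S_{31} = (-6 + -10)/2 = -16/2 = -8
A_{31} = (-6 - -10)/2 = 4/2 = 2
Check: S + A = -8 + 2 = -6 = T_{31}.

(-8, 2)


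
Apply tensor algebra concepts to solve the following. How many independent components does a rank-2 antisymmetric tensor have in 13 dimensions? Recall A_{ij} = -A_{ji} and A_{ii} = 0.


An antisymmetric rank-2 tensor satisfies A_{ij} = -A_{ji}, so diagonal entries are zero.
The independent components are the upper-triangular entries: C(n, 2) = n(n-1)/2.
n = 13
C(13, 2) = 13 * 12 / 2 = 156 / 2 = 78

78


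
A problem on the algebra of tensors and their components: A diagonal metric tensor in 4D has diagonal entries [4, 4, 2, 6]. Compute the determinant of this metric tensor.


For a diagonal metric, the determinant is the product of diagonal entries.
Diagonal entries: 4, 4, 2, 6
det(g) = 4 * 4 * 2 * 6 = 192

192


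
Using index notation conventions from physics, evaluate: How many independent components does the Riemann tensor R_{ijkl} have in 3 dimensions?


The Riemann tensor in d dimensions has d^2(d^2 - 1)/12 independent components.
d = 3, so d^2 = 9
d^2 - 1 = 8
d^2(d^2 - 1) = 9 * 8 = 72
Divide by 12: 72 / 12 = 6

6


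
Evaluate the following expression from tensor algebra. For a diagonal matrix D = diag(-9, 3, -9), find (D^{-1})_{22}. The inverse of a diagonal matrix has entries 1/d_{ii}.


For a diagonal matrix, the inverse has entries (D^{-1})_{ii} = 1/d_{ii}.
The diagonal entries are: d_{11} = -9, d_{22} = 3, d_{33} = -9
We need (D^{-1})_{22} = 1/d_{22} = 1/3 = 1/3

1/3


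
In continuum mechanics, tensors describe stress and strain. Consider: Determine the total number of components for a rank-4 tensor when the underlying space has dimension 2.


The number of components of a rank-r tensor in d dimensions is d^r.
Here d = 2 and r = 4.
2^4 = 16

16


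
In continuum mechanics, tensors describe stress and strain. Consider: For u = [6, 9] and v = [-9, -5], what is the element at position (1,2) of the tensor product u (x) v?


The outer product entry T_{ij} = u_i * v_j.
We need i=1, j=2.
u_1 = 6, v_2 = -5
T_{1,2} = 6 * -5 = -30

-30


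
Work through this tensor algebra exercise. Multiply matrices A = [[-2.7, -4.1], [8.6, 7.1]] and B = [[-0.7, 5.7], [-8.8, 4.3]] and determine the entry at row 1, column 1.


(AB)_{ij} = sum_k A_{ik} B_{kj}.
For i=1, j=1:
A_{11} * B_{11} = -2.7 * -0.7 = 1.89
A_{12} * B_{21} = -4.1 * -8.8 = 36.08
Sum = 1.89 + 36.08 = 37.97

37.97


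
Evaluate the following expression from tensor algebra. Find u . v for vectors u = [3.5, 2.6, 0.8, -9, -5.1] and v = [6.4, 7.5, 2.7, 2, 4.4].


The inner product u . v = sum of u_i * v_i.
Term-by-term: 3.5 * 6.4, 2.6 * 7.5, 0.8 * 2.7, -9 * 2, -5.1 * 4.4
Products: 22.4, 19.5, 2.16, -18, -22.44
Sum = 22.4 + 19.5 + 2.16 + -18 + -22.44 = 3.62

3.62


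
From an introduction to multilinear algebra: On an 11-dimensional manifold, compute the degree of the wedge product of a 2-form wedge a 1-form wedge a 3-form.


The degree of a wedge product is the sum of the degrees of the individual forms.
Degrees: 2, 1, 3
Total degree = 2 + 1 + 3 = 6

6


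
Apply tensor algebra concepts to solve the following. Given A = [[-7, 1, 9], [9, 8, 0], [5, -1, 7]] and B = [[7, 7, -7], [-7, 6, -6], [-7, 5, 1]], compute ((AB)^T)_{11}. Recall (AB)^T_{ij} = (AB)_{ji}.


(AB)^T_{ij} = (AB)_{ji} = sum_k A_{jk} B_{ki}.
For i=1, j=1 we need (AB)_{11}:
A_{11} * B_{11} = -7 * 7 = -49
A_{12} * B_{21} = 1 * -7 = -7
A_{13} * B_{31} = 9 * -7 = -63
Sum = -49 + -7 + -63 = -119

-119


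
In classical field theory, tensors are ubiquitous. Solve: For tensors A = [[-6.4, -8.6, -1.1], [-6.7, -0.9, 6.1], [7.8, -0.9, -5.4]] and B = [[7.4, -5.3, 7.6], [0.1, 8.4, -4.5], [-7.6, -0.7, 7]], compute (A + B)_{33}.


Tensor addition is component-wise: (A + B)_{ij} = A_{ij} + B_{ij}.
A_{33} = -5.4
B_{33} = 7
(A + B)_{33} = -5.4 + 7 = 1.6

1.6


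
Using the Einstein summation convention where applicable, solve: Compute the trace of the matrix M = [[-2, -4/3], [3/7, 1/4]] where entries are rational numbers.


The trace is the sum of diagonal entries.
Diagonal: M[1,1] = -2, M[2,2] = 1/4
Tr(M) = -2 + 1/4
Computing step by step:
After adding M[1,1]: -2
After adding M[2,2]: -7/4
Tr(M) = -7/4

-7/4


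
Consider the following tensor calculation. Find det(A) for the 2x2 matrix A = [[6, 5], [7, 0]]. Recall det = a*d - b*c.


For a 2x2 matrix [[a, b], [c, d]], det = a*d - b*c.
a = 6, b = 5, c = 7, d = 0
a*d = 6 * 0 = 0
b*c = 5 * 7 = 35
det = 0 - 35 = -35

-35


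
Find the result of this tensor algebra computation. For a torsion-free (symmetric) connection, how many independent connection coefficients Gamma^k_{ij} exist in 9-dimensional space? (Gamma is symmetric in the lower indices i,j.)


Christoffel symbols Gamma^k_{ij} are symmetric in i,j, so there are d * d(d+1)/2 independent symbols.
d = 9
d(d+1)/2 = 9 * 10 / 2 = 45
Total = 9 * 45 = 405

405


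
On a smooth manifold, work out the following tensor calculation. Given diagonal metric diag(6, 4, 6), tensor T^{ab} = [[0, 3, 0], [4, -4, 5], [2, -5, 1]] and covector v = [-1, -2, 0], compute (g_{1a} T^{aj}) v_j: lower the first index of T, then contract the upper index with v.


Step 1: lower the first index. For a diagonal metric, g_{ia} T^{aj} = g_{ii} T^{ij} (no sum on i).
g_{11} = 6
S_1{}^1 = 6 * T^{11} = 6 * 0 = 0
S_1{}^2 = 6 * T^{12} = 6 * 3 = 18
S_1{}^3 = 6 * T^{13} = 6 * 0 = 0
Step 2: contract S_1{}^j with v_j.
S_1{}^1 * v_1 = 0 * -1 = 0
S_1{}^2 * v_2 = 18 * -2 = -36
S_1{}^3 * v_3 = 0 * 0 = 0
Result = 0 + -36 + 0 = -36

-36


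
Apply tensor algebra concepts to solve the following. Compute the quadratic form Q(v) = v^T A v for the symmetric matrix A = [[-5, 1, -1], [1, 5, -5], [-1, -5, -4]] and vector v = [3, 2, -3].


First compute Av:
(Av)_1 = -5*3 + 1*2 + -1*-3 = -10
(Av)_2 = 1*3 + 5*2 + -5*-3 = 28
(Av)_3 = -1*3 + -5*2 + -4*-3 = -1
Av = [-10, 28, -1]
Then v^T (Av) = 3*-10 + 2*28 + -3*-1
= -30 + 56 + 3 = 29

29


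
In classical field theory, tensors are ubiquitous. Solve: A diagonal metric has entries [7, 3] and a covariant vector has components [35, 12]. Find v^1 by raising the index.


To raise an index with a diagonal metric: v^i = v_i / g_{ii}.
For index 1: v_1 = 35, g_{11} = 7
v^1 = 35 / 7 = 5

5


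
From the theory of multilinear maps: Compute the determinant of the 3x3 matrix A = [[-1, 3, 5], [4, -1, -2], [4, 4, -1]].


Expanding along the first row, det(A) = a11*M_11 - a12*M_12 + a13*M_13, where M_1j is the (1,j) minor.
Minor M_11 = -1*-1 - -2*4 = 9
Minor M_12 = 4*-1 - -2*4 = 4
Minor M_13 = 4*4 - -1*4 = 20
det = -1*(9) - 3*(4) + 5*(20)
    = -9 - 12 + 100
    = 79

79


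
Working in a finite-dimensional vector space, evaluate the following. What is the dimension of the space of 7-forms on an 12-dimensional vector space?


The dimension of the space of p-forms on an n-dimensional space is C(n, p).
n = 12, p = 7
C(12, 7) = 12! / (7! * 5!) = 792

792


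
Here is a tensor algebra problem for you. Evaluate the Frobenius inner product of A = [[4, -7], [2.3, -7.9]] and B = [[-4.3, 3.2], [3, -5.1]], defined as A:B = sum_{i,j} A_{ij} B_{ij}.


A:B = sum over all i,j of A_{ij} * B_{ij}.
Row 1: 4*-4.3=-17.2, -7*3.2=-22.4 => row sum = -39.6
Row 2: 2.3*3=6.9, -7.9*-5.1=40.29 => row sum = 47.19
Total = -39.6 + 47.19 = 7.59

7.59


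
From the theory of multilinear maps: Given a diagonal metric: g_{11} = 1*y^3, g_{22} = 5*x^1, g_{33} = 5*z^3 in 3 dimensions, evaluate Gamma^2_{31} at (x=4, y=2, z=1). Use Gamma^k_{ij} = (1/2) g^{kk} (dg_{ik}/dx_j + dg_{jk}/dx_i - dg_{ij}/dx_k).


For a diagonal metric, Gamma^k_{ij} = (1/2) g^{kk} (dg_{ik}/dx_j + dg_{jk}/dx_i - dg_{ij}/dx_k).
The metric is diagonal, so g_{ab} = 0 for a != b.
At the given point: g_{11} = 8, g_{22} = 20, g_{33} = 5
g^{22} = 1/20
dg_{32}/dx_1 = 0 (off-diagonal)
dg_{12}/dx_3 = 0 (off-diagonal)
dg_{31}/dx_2 = 0 (off-diagonal)
Numerator = 0 + 0 - 0 = 0
Gamma^2_{31} = 0 / (2 * 20) = 0

0


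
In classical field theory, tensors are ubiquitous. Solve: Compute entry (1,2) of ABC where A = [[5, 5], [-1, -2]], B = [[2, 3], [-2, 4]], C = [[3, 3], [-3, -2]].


(ABC)_{12} = sum_m (AB)_{1m} C_{m2}. First compute row 1 of AB.
(AB)_{11} = 5*2 + 5*-2 = 0
(AB)_{12} = 5*3 + 5*4 = 35
Now contract with column 2 of C:
(AB)_{11} * C_{12} = 0 * 3 = 0
(AB)_{12} * C_{22} = 35 * -2 = -70
(ABC)_{12} = 0 + -70 = -70

-70


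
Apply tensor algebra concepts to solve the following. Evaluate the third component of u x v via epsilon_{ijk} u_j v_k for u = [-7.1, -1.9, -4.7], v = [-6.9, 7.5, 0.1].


(u x v)_3 = sum_{j,k} epsilon_{3jk} u_j v_k. Only permutations of (1,2,3) contribute; the two non-zero terms are:
eps_{312} u_1 v_2 = 1 * -7.1 * 7.5 = -53.25
eps_{321} u_2 v_1 = -1 * -1.9 * -6.9 = -13.11
(u x v)_3 = -66.36

-66.36


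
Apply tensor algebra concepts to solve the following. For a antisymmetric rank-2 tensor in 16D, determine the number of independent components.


A antisymmetric rank-2 tensor in d dimensions has d(d-1)/2 independent components.
d = 16
d(d-1)/2 = 16 * 15 / 2 = 240 / 2 = 120

120


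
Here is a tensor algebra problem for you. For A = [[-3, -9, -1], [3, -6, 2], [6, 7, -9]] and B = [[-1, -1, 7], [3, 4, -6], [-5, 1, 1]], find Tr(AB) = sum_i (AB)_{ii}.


Tr(AB) = sum_i (AB)_{ii} where (AB)_{ii} = sum_k A_{ik} B_{ki}.
(AB)_{11} = -3*-1 + -9*3 + -1*-5 = -19
(AB)_{22} = 3*-1 + -6*4 + 2*1 = -25
(AB)_{33} = 6*7 + 7*-6 + -9*1 = -9
Tr(AB) = -19 + -25 + -9 = -53

-53


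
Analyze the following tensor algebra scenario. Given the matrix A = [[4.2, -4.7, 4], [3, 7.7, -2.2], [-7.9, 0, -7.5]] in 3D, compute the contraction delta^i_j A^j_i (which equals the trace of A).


The contraction (trace) of a rank-2 tensor is the sum of its diagonal elements.
Diagonal entries: A[1,1] = 4.2, A[2,2] = 7.7, A[3,3] = -7.5
Tr(A) = 4.2 + 7.7 + -7.5 = 4.4

4.4


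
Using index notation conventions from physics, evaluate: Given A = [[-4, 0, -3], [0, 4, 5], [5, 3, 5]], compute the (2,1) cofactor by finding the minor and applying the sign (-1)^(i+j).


To find cofactor C_{21}, delete row 2 and column 1.
The resulting 2x2 submatrix is: [[0, -3], [3, 5]]
Minor M_{21} = 0*5 - -3*3
  = 0 - -9 = 9
Sign = (-1)^(2+1) = (-1)^3 = -1
Cofactor C_{21} = -1 * 9 = -9

-9


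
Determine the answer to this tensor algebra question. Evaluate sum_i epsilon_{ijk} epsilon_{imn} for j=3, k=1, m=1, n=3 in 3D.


Using the identity: epsilon_{ijk} epsilon_{imn} = delta_{jm} delta_{kn} - delta_{jn} delta_{km}.
delta_{31} = 0
delta_{13} = 0
delta_{33} = 1
delta_{11} = 1
Result = 0 * 0 - 1 * 1 = 0 - 1 = -1

-1


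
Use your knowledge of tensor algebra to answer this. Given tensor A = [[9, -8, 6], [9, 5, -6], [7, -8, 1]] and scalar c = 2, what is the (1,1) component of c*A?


Scalar multiplication: (cA)_{ij} = c * A_{ij}.
c = 2
A_{11} = 9
(cA)_{11} = 2 * 9 = 18

18


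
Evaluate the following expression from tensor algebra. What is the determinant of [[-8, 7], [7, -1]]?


For a 2x2 matrix [[a, b], [c, d]], det = a*d - b*c.
a = -8, b = 7, c = 7, d = -1
a*d = -8 * -1 = 8
b*c = 7 * 7 = 49
det = 8 - 49 = -41

-41


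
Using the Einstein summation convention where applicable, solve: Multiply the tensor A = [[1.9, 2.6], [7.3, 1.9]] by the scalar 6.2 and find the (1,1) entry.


Scalar multiplication: (cA)_{ij} = c * A_{ij}.
c = 6.2
A_{11} = 1.9
(cA)_{11} = 6.2 * 1.9 = 11.78

11.78


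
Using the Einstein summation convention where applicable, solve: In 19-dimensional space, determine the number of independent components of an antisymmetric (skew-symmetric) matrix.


An antisymmetric rank-2 tensor satisfies A_{ij} = -A_{ji}, so diagonal entries are zero.
The independent components are the upper-triangular entries: C(n, 2) = n(n-1)/2.
n = 19
C(19, 2) = 19 * 18 / 2 = 342 / 2 = 171

171


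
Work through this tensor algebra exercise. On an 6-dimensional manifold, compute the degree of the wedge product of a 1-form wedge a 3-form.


The degree of a wedge product is the sum of the degrees of the individual forms.
Degrees: 1, 3
Total degree = 1 + 3 = 4

4


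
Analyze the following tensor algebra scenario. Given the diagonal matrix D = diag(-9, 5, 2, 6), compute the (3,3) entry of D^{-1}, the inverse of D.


For a diagonal matrix, the inverse has entries (D^{-1})_{ii} = 1/d_{ii}.
The diagonal entries are: d_{11} = -9, d_{22} = 5, d_{33} = 2, d_{44} = 6
We need (D^{-1})_{33} = 1/d_{33} = 1/2 = 1/2

1/2


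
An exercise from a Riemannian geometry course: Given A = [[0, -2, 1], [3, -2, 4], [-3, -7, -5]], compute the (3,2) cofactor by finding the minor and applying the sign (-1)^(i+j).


To find cofactor C_{32}, delete row 3 and column 2.
The resulting 2x2 submatrix is: [[0, 1], [3, 4]]
Minor M_{32} = 0*4 - 1*3
  = 0 - 3 = -3
Sign = (-1)^(3+2) = (-1)^5 = -1
Cofactor C_{32} = -1 * -3 = 3

3


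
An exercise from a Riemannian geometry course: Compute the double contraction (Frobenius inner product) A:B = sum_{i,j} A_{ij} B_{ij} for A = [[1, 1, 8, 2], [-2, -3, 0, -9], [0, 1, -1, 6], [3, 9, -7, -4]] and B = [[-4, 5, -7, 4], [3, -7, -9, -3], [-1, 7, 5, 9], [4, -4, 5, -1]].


A:B = sum over all i,j of A_{ij} * B_{ij}.
Row 1: 1*-4=-4, 1*5=5, 8*-7=-56, 2*4=8 => row sum = -47
Row 2: -2*3=-6, -3*-7=21, 0*-9=0, -9*-3=27 => row sum = 42
Row 3: 0*-1=0, 1*7=7, -1*5=-5, 6*9=54 => row sum = 56
Row 4: 3*4=12, 9*-4=-36, -7*5=-35, -4*-1=4 => row sum = -55
Total = -47 + 42 + 56 + -55 = -4

-4


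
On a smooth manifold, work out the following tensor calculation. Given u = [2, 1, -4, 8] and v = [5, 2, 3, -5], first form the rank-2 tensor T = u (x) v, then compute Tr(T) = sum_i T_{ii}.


The outer product gives T_{ij} = u_i v_j.
The trace (contraction) is Tr(T) = sum_i T_{ii} = sum_i u_i v_i.
Diagonal entries:
T_{11} = u_1 * v_1 = 2 * 5 = 10
T_{22} = u_2 * v_2 = 1 * 2 = 2
T_{33} = u_3 * v_3 = -4 * 3 = -12
T_{44} = u_4 * v_4 = 8 * -5 = -40
Tr(T) = 10 + 2 + -12 + -40 = -40

-40


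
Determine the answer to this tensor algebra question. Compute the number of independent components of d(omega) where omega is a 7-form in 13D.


The exterior derivative of a p-form is a (p+1)-form.
Its number of independent components is C(n, p+1).
n = 13, p+1 = 8
C(13, 8) = 1287

1287


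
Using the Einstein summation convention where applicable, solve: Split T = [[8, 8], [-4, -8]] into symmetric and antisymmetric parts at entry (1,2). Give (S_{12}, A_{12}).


T_{12} = 8
T_{21} = -4
S_{12} = (8 + -4)/2 = 4/2 = 2
A_{12} = (8 - -4)/2 = 12/2 = 6
Check: S + A = 2 + 6 = 8 = T_{12}.

(2, 6)


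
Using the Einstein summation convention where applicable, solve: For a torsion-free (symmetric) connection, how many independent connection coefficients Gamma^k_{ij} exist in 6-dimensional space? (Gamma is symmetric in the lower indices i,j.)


Christoffel symbols Gamma^k_{ij} are symmetric in i,j, so there are d * d(d+1)/2 independent symbols.
d = 6
d(d+1)/2 = 6 * 7 / 2 = 21
Total = 6 * 21 = 126

126


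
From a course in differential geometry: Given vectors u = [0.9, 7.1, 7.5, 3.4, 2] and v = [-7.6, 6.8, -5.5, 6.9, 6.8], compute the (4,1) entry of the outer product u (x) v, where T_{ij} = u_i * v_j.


The outer product entry T_{ij} = u_i * v_j.
We need i=4, j=1.
u_4 = 3.4, v_1 = -7.6
T_{4,1} = 3.4 * -7.6 = -25.84

-25.84


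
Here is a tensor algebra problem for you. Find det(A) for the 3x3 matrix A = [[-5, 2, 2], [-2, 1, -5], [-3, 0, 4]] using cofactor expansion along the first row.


Expanding along the first row, det(A) = a11*M_11 - a12*M_12 + a13*M_13, where M_1j is the (1,j) minor.
Minor M_11 = 1*4 - -5*0 = 4
Minor M_12 = -2*4 - -5*-3 = -23
Minor M_13 = -2*0 - 1*-3 = 3
det = -5*(4) - 2*(-23) + 2*(3)
    = -20 - -46 + 6
    = 32

32
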